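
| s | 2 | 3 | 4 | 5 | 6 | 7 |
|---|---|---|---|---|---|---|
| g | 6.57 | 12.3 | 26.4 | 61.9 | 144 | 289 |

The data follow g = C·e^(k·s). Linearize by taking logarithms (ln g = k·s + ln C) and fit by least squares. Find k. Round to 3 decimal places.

Let Y = ln g. Fitting Y = k·s + ln C by least squares:
Σs = 27.0000, Σ(s)² = 139.0000, Σln g = 22.4272, Σs·ln g = 114.4987.
Equations: 139.0000·k + 27.0000·ln C = 114.4987;  27.0000·k + 6·ln C = 22.4272.
Δ = 139.0000·6 − (27.0000)² = 105.0000; k = (114.4987·6 − 27.0000·22.4272)/105.0000 = 0.77578, ln C = (139.0000·22.4272 − 27.0000·114.4987)/105.0000 = 0.24685.

k = 0.776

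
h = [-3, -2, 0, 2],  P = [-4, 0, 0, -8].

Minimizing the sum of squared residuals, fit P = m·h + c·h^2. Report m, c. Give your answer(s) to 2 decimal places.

m = -1.92, c = -1.06

From the data, Σh·h = 17, Σh·h^2 = -27, Σh^2·h^2 = 113.
Moment sums: Σh·P = -4, Σh^2·P = -68.
det = 17·113 − (-27)² = 1192.
m = ((-4)·113 − (-27)·(-68))/1192 = -286/149; c = (17·(-68) − (-27)·(-4))/1192 = -158/149.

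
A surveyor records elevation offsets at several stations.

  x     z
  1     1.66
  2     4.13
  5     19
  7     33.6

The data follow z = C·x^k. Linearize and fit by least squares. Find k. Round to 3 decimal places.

k = 1.559

Taking logs, ln z = k·ln x + ln C, so regress ln z on ln x.
Sums: Σln x = 4.2485, Σ(ln x)² = 6.8573, Σln z = 8.3841, Σln x·ln z = 12.5609.
Normal system: [[6.8573, 4.2485]; [4.2485, 4]]·[k, ln C]ᵀ = [12.5609, 8.3841]ᵀ.
Solving (det = 9.3795): k = 1.55914, ln C = 0.44001.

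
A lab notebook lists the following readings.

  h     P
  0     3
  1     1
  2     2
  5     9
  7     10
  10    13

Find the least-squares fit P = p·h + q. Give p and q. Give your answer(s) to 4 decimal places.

p = 1.2249, q = 1.2294

The normal system AᵀA·[p, q]ᵀ = AᵀP is [[179, 25]; [25, 6]]·[p, q]ᵀ = [250, 38]ᵀ.
Eliminating q: 6·(row 1) − 25·(row 2) gives 449·p = 6·250 − 25·38 = 550, so p = 550/449.
Then q = (38 − 25·(550/449))/6 = 552/449.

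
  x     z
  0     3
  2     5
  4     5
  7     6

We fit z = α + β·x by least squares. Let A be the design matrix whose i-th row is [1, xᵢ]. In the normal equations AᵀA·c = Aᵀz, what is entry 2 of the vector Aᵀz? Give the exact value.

Entry 2 ↔ basis x, so (Aᵀz)_{2} = Σᵢ (x)·zᵢ = (0)·(3) + (2)·(5) + (4)·(5) + (7)·(6) = 72.

72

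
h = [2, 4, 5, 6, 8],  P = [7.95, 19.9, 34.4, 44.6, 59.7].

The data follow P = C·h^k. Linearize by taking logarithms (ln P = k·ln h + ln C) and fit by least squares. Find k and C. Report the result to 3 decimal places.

k = 1.509, C = 2.763

With ln Pᵢ as the transformed response and ln hᵢ as the regressor:
Σln h = 7.5601, Σ(ln h)² = 12.5270, Σln P = 16.4890, Σln h·ln P = 26.5855.
Equations: 12.5270·k + 7.5601·ln C = 26.5855;  7.5601·k + 5·ln C = 16.4890.
Δ = 12.5270·5 − (7.5601)² = 5.4804; k = (26.5855·5 − 7.5601·16.4890)/5.4804 = 1.50885, ln C = (12.5270·16.4890 − 7.5601·26.5855)/5.4804 = 1.01639, so C = exp(1.01639) = 2.76321.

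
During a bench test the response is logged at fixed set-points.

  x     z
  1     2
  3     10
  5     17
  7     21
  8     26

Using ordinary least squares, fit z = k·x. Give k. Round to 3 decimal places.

MᵀM·[k]ᵀ = Mᵀz reads: 148·k = 472.
(Σx·x = 148, Σx·z = 472.)
Hence k = 472 / 148 ≈ 3.18919.

k = 3.189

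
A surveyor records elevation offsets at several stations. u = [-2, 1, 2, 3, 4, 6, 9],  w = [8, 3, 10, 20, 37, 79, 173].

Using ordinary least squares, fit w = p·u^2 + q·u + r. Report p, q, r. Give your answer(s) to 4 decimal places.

Entries of MᵀM: Σu^2·u^2 = 8227, Σu^2·u = 1037, Σu^2 = 151, Σu·u = 151, Σu = 23, Σ1 = 7.
Moment sums: Σu^2·w = 17704, Σu·w = 2246, Σw = 330.
MᵀM·[p, q, r]ᵀ = Mᵀw becomes [[8227, 1037, 151]; [1037, 151, 23]; [151, 23, 7]]·[p, q, r]ᵀ = [17704, 2246, 330]ᵀ.
Solving the 3×3 system (Gaussian elimination) gives p = 99238/48027, q = 9369/16009, r = 4439/6861.

p = 2.0663, q = 0.5852, r = 0.6470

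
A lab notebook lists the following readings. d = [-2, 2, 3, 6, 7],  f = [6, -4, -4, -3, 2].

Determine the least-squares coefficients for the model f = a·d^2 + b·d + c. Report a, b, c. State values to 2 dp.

Entries of XᵀX: Σd^2·d^2 = 3810, Σd^2·d = 586, Σd^2 = 102, Σd·d = 102, Σd = 16, Σ1 = 5.
And Σd^2·f = -38, Σd·f = -36, Σf = -3.
XᵀX·[a, b, c]ᵀ = Xᵀf becomes [[3810, 586, 102]; [586, 102, 16]; [102, 16, 5]]·[a, b, c]ᵀ = [-38, -36, -3]ᵀ.
Inverting the 3×3 Gram matrix, [a, b, c]ᵀ = [2510/6391, -1468/581, -3365/6391]ᵀ.

a = 0.39, b = -2.53, c = -0.53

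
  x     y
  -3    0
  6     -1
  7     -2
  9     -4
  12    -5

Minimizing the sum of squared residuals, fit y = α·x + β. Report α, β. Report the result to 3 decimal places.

From the data, Σx·x = 319, Σx = 31, Σ1 = 5.
Right-hand side: Σx·y = -116, Σy = -12.
So MᵀM·[α, β]ᵀ = Mᵀy: [[319, 31]; [31, 5]]·[α, β]ᵀ = [-116, -12]ᵀ.
Eliminating β: 5·(row 1) − 31·(row 2) gives 634·α = 5·(-116) − 31·(-12) = -208, so α = -104/317.
Then β = ((-12) − 31·(-104/317))/5 = -116/317.

α = -0.328, β = -0.366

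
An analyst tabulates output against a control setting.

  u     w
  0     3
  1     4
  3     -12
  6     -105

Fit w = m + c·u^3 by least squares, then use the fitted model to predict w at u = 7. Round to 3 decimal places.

From the data, Σ1 = 4, Σu^3 = 244, Σu^3·u^3 = 47386.
For Xᵀw: Σw = -110, Σu^3·w = -23000.
Normal equations: [[4, 244]; [244, 47386]]·[m, c]ᵀ = [-110, -23000]ᵀ.
Eliminating c: 47386·(row 1) − 244·(row 2) gives 130008·m = 47386·(-110) − 244·(-23000) = 399540, so m = 33295/10834.
Then c = ((-23000) − 244·(33295/10834))/47386 = -2715/5417.
At u = 7: ŵ = (33295/10834)·(1) + (-2715/5417)·(343) = -1829195/10834.

ŵ = -168.838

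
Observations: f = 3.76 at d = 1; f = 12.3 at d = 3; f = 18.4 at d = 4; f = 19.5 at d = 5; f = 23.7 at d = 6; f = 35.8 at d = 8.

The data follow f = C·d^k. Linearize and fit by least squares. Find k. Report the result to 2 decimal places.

Linearized form: ln f = k·ln d + ln C. From the 6 transformed points,
AᵀA = [[13.2535, 7.9655]; [7.9655, 6]], rhs = [24.6871, 16.4602]ᵀ  (here Σln d = 7.9655, Σ(ln d)² = 13.2535, Σln f = 16.4602, Σln d·ln f = 24.6871).
Δ = 13.2535·6 − (7.9655)² = 16.0713; k = (24.6871·6 − 7.9655·16.4602)/16.0713 = 1.05827, ln C = (13.2535·16.4602 − 7.9655·24.6871)/16.0713 = 1.33841.

k = 1.06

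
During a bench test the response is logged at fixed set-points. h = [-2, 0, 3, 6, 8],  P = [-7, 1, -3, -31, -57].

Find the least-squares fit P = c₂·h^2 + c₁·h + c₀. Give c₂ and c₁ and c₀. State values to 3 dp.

With design matrix X, XᵀX = [[5489, 747, 113]; [747, 113, 15]; [113, 15, 5]] and XᵀP = [-4819, -637, -97]ᵀ.
Solving the 3×3 system (Gaussian elimination) gives c₂ = -459/406, c₁ = 11699/6902, c₀ = 3676/3451.

c₂ = -1.131, c₁ = 1.695, c₀ = 1.065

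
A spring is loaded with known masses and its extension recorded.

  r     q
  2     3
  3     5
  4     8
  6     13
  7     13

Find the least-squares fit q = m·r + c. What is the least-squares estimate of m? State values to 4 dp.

Forming AᵀA = [[114, 22]; [22, 5]] and Aᵀq = [222, 42]ᵀ gives AᵀA·[m, c]ᵀ = Aᵀq.
Δ = 114·5 − 22² = 86.
m = (222·5 − 22·42)/86 = 93/43; c = (114·42 − 22·222)/86 = -48/43.

m = 2.1628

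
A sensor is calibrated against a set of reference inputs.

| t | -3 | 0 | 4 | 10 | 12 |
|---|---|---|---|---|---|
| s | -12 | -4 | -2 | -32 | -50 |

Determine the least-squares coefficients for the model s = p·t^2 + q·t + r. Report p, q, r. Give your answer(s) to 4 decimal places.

Setting ∂/∂p … = 0 gives: 31073·p + 2765·q + 269·r = -10540;  2765·p + 269·q + 23·r = -892;  269·p + 23·q + 5·r = -100.
(Σt^2·t^2 = 31073, Σt^2·t = 2765, Σt^2 = 269, Σt·t = 269, Σt = 23, Σ1 = 5, Σt^2·s = -10540, Σt·s = -892, Σs = -100.)
Solving the 3×3 system (Gaussian elimination) gives p = -25304/52179, q = 98732/52179, r = -45464/17393.

p = -0.4849, q = 1.8922, r = -2.6139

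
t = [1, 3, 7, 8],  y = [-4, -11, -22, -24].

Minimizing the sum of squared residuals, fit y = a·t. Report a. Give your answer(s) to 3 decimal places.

XᵀX·[a]ᵀ = Xᵀy reads: 123·a = -383.
Hence a = -383 / 123 ≈ -3.11382.

a = -3.114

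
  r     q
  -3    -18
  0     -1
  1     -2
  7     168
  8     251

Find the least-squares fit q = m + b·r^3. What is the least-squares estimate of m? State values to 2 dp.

m = -2.68

Entries of MᵀM: Σ1 = 5, Σr^3 = 829, Σr^3·r^3 = 380523.
For Mᵀq: Σq = 398, Σr^3·q = 186620.
So MᵀM·[m, b]ᵀ = Mᵀq: [[5, 829]; [829, 380523]]·[m, b]ᵀ = [398, 186620]ᵀ.
Eliminating b: 380523·(row 1) − 829·(row 2) gives 1215374·m = 380523·398 − 829·186620 = -3259826, so m = -1629913/607687.
Then b = (186620 − 829·(-1629913/607687))/380523 = 301579/607687.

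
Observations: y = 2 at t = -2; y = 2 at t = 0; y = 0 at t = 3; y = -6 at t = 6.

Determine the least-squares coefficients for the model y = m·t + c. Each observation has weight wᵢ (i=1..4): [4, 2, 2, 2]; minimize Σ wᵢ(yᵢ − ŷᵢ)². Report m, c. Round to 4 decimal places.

m = -0.9167, c = 0.9167

Normal-equation sums: Σwᵢ·t·t = 106, Σwᵢ·t = 10, Σwᵢ·1 = 10.
Moment sums: Σwᵢ·t·y = -88, Σwᵢ·y = 0.
Normal equations: [[106, 10]; [10, 10]]·[m, c]ᵀ = [-88, 0]ᵀ.
Determinant 106·10 − 10² = 960.
m = ((-88)·10 − 10·0)/960 = -11/12; c = (106·0 − 10·(-88))/960 = 11/12.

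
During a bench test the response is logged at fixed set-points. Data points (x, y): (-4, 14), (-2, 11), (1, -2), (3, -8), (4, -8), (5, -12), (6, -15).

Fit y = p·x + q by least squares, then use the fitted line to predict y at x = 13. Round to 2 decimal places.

AᵀA·[p, q]ᵀ = Aᵀy reads: 107·p + 13·q = -286;  13·p + 7·q = -20.
Eliminating q: 7·(row 1) − 13·(row 2) gives 580·p = 7·(-286) − 13·(-20) = -1742, so p = -871/290.
Then q = ((-20) − 13·(-871/290))/7 = 789/290.
At x = 13: ŷ = (-871/290)·(13) + (789/290)·(1) = -5267/145.

ŷ = -36.32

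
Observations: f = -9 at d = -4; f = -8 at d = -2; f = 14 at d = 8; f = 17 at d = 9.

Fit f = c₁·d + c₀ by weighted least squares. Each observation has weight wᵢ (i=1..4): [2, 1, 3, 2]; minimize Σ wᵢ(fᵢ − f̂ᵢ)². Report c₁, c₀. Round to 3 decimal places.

c₁ = 2.023, c₀ = -1.842

Entries of XᵀWX: Σwᵢ·d·d = 390, Σwᵢ·d = 32, Σwᵢ·1 = 8.
And Σwᵢ·d·f = 730, Σwᵢ·f = 50.
Normal equations: [[390, 32]; [32, 8]]·[c₁, c₀]ᵀ = [730, 50]ᵀ.
Δ = 390·8 − 32² = 2096.
c₁ = (730·8 − 32·50)/2096 = 265/131; c₀ = (390·50 − 32·730)/2096 = -965/524.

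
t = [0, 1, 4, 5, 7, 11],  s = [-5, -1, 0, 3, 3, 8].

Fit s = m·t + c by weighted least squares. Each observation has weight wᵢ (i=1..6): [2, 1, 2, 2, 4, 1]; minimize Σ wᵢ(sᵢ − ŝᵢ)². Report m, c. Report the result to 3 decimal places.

Compute the Gram sums: Σwᵢ·t·t = 400, Σwᵢ·t = 58, Σwᵢ·1 = 12.
Moment sums: Σwᵢ·t·s = 201, Σwᵢ·s = 15.
Normal equations: [[400, 58]; [58, 12]]·[m, c]ᵀ = [201, 15]ᵀ.
det = 400·12 − 58² = 1436.
m = (201·12 − 58·15)/1436 = 771/718; c = (400·15 − 58·201)/1436 = -2829/718.

m = 1.074, c = -3.940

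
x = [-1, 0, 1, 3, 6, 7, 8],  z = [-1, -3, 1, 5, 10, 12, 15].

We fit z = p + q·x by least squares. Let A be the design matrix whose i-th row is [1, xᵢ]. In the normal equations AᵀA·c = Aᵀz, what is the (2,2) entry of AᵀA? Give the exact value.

Row 2 ↔ basis x, column 2 ↔ basis x, so (AᵀA)_{2,2} = Σᵢ (x)·(x) = (-1)·(-1) + (0)·(0) + (1)·(1) + (3)·(3) + (6)·(6) + (7)·(7) + (8)·(8) = 160.

160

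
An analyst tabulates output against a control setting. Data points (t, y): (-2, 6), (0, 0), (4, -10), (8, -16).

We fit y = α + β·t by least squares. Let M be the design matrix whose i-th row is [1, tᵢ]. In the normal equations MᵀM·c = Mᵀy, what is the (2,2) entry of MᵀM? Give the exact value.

Row 2 ↔ basis t, column 2 ↔ basis t, so (MᵀM)_{2,2} = Σᵢ (t)·(t) = (-2)·(-2) + (0)·(0) + (4)·(4) + (8)·(8) = 84.

84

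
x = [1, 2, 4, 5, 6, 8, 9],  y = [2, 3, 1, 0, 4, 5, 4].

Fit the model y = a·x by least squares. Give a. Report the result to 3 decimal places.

a = 0.493

Sums needed: Σx·x = 227.
For Mᵀy: Σx·y = 112.
So MᵀM·[a]ᵀ = Mᵀy: [[227]]·[a]ᵀ = [112]ᵀ.
Hence a = 112 / 227 ≈ 0.493392.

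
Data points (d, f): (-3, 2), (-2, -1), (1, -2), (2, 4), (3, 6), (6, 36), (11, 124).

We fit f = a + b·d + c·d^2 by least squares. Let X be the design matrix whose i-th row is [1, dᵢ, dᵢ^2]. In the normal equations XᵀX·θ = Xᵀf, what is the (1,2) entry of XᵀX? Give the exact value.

Row 1 ↔ basis 1, column 2 ↔ basis d, so (XᵀX)_{1,2} = Σᵢ d = (1)·(-3) + (1)·(-2) + (1)·(1) + (1)·(2) + (1)·(3) + (1)·(6) + (1)·(11) = 18.

18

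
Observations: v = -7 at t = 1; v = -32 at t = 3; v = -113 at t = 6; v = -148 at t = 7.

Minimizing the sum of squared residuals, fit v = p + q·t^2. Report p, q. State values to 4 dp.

Setting ∂/∂p … = 0 gives: 4·p + 95·q = -300;  95·p + 3779·q = -11615.
Δ = 4·3779 − 95² = 6091.
p = ((-300)·3779 − 95·(-11615))/6091 = -30275/6091; q = (4·(-11615) − 95·(-300))/6091 = -17960/6091.

p = -4.9704, q = -2.9486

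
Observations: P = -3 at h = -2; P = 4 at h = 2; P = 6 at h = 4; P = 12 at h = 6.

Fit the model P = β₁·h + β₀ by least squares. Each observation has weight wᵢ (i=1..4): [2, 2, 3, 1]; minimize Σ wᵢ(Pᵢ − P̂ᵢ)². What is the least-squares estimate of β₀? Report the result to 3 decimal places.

Setting ∂/∂β₁ … = 0 gives: 100·β₁ + 18·β₀ = 172;  18·β₁ + 8·β₀ = 32.
det = 100·8 − 18² = 476.
β₁ = (172·8 − 18·32)/476 = 200/119; β₀ = (100·32 − 18·172)/476 = 26/119.

β₀ = 0.218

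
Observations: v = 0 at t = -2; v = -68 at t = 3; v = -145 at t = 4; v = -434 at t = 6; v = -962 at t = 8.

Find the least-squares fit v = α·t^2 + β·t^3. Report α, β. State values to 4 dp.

α = -3.0900, β = -1.4929

MᵀM·[α, β]ᵀ = Mᵀv reads: 5745·α + 41779·β = -80124;  41779·α + 313689·β = -597404.
(Σt^2·t^2 = 5745, Σt^2·t^3 = 41779, Σt^3·t^3 = 313689, Σt^2·v = -80124, Σt^3·v = -597404.)
Determinant 5745·313689 − 41779² = 56658464.
α = ((-80124)·313689 − 41779·(-597404))/56658464 = -21884465/7082308; β = (5745·(-597404) − 41779·(-80124))/56658464 = -10573173/7082308.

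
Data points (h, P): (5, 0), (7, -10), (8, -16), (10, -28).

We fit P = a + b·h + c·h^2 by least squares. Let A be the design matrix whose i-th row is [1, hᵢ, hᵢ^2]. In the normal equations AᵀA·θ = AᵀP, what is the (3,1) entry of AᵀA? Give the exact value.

238

Row 3 ↔ basis h^2, column 1 ↔ basis 1, so (AᵀA)_{3,1} = Σᵢ h^2 = (25)·(1) + (49)·(1) + (64)·(1) + (100)·(1) = 238.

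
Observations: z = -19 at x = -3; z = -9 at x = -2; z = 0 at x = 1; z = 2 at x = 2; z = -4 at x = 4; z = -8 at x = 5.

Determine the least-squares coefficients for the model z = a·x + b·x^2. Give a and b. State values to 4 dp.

a = 3.0606, b = -0.9667

MᵀM·[a, b]ᵀ = Mᵀz reads: 59·a + 163·b = 23;  163·a + 995·b = -463.
Eliminating b: 995·(row 1) − 163·(row 2) gives 32136·a = 995·23 − 163·(-463) = 98354, so a = 49177/16068.
Then b = ((-463) − 163·(49177/16068))/995 = -15533/16068.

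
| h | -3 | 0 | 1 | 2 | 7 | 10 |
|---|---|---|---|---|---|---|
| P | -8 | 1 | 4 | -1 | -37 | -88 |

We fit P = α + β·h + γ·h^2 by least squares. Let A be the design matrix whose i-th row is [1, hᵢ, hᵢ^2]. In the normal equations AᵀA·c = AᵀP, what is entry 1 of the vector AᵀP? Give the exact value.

-129

Entry 1 ↔ basis 1, so (AᵀP)_{1} = Σᵢ Pᵢ = (1)·(-8) + (1)·(1) + (1)·(4) + (1)·(-1) + (1)·(-37) + (1)·(-88) = -129.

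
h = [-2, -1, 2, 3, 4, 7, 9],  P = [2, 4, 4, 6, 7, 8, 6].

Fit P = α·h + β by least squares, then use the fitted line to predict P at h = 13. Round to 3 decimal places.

P̂ = 9.413

Entries of AᵀA: Σh·h = 164, Σh = 22, Σ1 = 7.
Moment sums: Σh·P = 156, ΣP = 37.
So AᵀA·[α, β]ᵀ = AᵀP: [[164, 22]; [22, 7]]·[α, β]ᵀ = [156, 37]ᵀ.
Δ = 164·7 − 22² = 664.
α = (156·7 − 22·37)/664 = 139/332; β = (164·37 − 22·156)/664 = 659/166.
At h = 13: P̂ = (139/332)·(13) + (659/166)·(1) = 3125/332.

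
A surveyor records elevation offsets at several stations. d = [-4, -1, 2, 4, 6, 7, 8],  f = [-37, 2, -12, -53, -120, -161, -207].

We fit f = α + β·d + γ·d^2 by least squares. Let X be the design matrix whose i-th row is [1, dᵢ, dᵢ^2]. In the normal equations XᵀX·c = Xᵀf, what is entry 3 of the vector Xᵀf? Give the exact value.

-26943

Entry 3 ↔ basis d^2, so (Xᵀf)_{3} = Σᵢ (d^2)·fᵢ = (16)·(-37) + (1)·(2) + (4)·(-12) + (16)·(-53) + (36)·(-120) + (49)·(-161) + (64)·(-207) = -26943.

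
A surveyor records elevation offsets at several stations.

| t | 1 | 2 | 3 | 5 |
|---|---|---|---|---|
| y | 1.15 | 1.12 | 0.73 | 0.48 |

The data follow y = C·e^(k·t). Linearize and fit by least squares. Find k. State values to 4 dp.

Let Y = ln y. Fitting Y = k·t + ln C by least squares:
Over the data: Σt = 11.0000, Σ(t)² = 39.0000, Σln y = -0.7956, Σt·ln y = -4.2476.
Normal system: [[39.0000, 11.0000]; [11.0000, 4]]·[k, ln C]ᵀ = [-4.2476, -0.7956]ᵀ.
Solving (det = 35.0000): k = -0.23539, ln C = 0.44843.

k = -0.2354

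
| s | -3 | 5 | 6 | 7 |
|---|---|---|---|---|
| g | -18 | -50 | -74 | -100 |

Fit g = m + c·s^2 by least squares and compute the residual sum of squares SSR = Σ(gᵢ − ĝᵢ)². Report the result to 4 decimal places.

Setting ∂/∂m … = 0 gives: 4·m + 119·c = -242;  119·m + 4403·c = -8976.
det = 4·4403 − 119² = 3451.
m = ((-242)·4403 − 119·(-8976))/3451 = 22/29; c = (4·(-8976) − 119·(-242))/3451 = -418/203.
Residuals: -46/203, 146/203, -128/203, 4/29; SSR = 200/203.

SSR = 0.9852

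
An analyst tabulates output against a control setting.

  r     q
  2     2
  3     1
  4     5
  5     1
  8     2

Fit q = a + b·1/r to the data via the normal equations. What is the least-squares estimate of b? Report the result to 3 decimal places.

Entries of AᵀA: Σ1 = 5, Σ1/r = 169/120, Σ1/r·1/r = 6901/14400.
For Aᵀq: Σq = 11, Σ1/r·q = 91/30.
Eliminating b: (6901/14400)·(row 1) − (169/120)·(row 2) gives (743/1800)·a = (6901/14400)·11 − (169/120)·(91/30) = 2879/2880, so a = 14395/5944.
Then b = ((91/30) − (169/120)·(14395/5944))/(6901/14400) = -585/743.

b = -0.787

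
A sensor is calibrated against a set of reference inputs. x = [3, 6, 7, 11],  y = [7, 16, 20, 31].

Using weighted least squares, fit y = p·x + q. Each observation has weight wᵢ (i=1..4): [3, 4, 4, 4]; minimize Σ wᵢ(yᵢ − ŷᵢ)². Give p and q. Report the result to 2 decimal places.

AᵀWA·[p, q]ᵀ = AᵀWy reads: 851·p + 105·q = 2371;  105·p + 15·q = 289.
det = 851·15 − 105² = 1740.
p = (2371·15 − 105·289)/1740 = 3; q = (851·289 − 105·2371)/1740 = -26/15.

p = 3.00, q = -1.73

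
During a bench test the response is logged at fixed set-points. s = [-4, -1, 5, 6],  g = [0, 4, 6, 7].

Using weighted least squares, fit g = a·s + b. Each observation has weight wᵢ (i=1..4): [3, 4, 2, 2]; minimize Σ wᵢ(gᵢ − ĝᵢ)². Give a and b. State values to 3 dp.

a = 0.616, b = 3.482

AᵀWA·[a, b]ᵀ = AᵀWg reads: 174·a + 6·b = 128;  6·a + 11·b = 42.
Δ = 174·11 − 6² = 1878.
a = (128·11 − 6·42)/1878 = 578/939; b = (174·42 − 6·128)/1878 = 1090/313.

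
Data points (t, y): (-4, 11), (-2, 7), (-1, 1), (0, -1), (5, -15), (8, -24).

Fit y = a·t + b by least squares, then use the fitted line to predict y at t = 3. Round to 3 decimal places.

Setting ∂/∂a … = 0 gives: 110·a + 6·b = -326;  6·a + 6·b = -21.
(Σt·t = 110, Σt = 6, Σ1 = 6, Σt·y = -326, Σy = -21.)
Eliminating b: 6·(row 1) − 6·(row 2) gives 624·a = 6·(-326) − 6·(-21) = -1830, so a = -305/104.
Then b = ((-21) − 6·(-305/104))/6 = -59/104.
At t = 3: ŷ = (-305/104)·(3) + (-59/104)·(1) = -487/52.

ŷ = -9.365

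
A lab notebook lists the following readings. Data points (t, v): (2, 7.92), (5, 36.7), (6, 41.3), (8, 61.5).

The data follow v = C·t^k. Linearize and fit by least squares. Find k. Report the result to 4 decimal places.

Let Y = ln v. Fitting Y = k·ln t + ln C by least squares:
Σln t = 6.1738, Σ(ln t)² = 10.6052, Σln v = 13.5121, Σln t·ln v = 22.4650.
Normal system: [[10.6052, 6.1738]; [6.1738, 4]]·[k, ln C]ᵀ = [22.4650, 13.5121]ᵀ.
Δ = 10.6052·4 − (6.1738)² = 4.3053; k = (22.4650·4 − 6.1738·13.5121)/4.3053 = 1.49573, ln C = (10.6052·13.5121 − 6.1738·22.4650)/4.3053 = 1.06944.

k = 1.4957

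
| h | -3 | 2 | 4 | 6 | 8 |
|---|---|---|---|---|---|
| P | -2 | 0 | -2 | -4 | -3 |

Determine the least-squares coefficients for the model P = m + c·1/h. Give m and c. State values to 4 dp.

Entries of AᵀA: Σ1 = 5, Σ1/h = 17/24, Σ1/h·1/h = 269/576.
Right-hand side: ΣP = -11, Σ1/h·P = -7/8.
Normal equations: [[5, 17/24]; [17/24, 269/576]]·[m, c]ᵀ = [-11, -7/8]ᵀ.
Δ = 5·(269/576) − (17/24)² = 11/6.
m = ((-11)·(269/576) − (17/24)·(-7/8))/(11/6) = -1301/528; c = (5·(-7/8) − (17/24)·(-11))/(11/6) = 41/22.

m = -2.4640, c = 1.8636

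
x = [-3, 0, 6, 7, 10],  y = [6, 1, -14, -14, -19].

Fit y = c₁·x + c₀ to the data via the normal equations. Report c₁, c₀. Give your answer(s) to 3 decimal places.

From the data, Σx·x = 194, Σx = 20, Σ1 = 5.
Moment sums: Σx·y = -390, Σy = -40.
Determinant 194·5 − 20² = 570.
c₁ = ((-390)·5 − 20·(-40))/570 = -115/57; c₀ = (194·(-40) − 20·(-390))/570 = 4/57.

c₁ = -2.018, c₀ = 0.070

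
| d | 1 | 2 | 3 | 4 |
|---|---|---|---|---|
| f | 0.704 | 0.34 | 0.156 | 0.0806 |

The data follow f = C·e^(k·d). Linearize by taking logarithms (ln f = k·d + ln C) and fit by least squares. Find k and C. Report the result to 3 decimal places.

k = -0.728, C = 1.446

Taking logs, ln f = k·d + ln C, so regress ln f on d.
Σd = 10.0000, Σ(d)² = 30.0000, Σln f = -5.8059, Σd·ln f = -18.1553.
Normal system: [[30.0000, 10.0000]; [10.0000, 4]]·[k, ln C]ᵀ = [-18.1553, -5.8059]ᵀ.
Solving (det = 20.0000): k = -0.72809, ln C = 0.36875, so C = exp(0.36875) = 1.44592.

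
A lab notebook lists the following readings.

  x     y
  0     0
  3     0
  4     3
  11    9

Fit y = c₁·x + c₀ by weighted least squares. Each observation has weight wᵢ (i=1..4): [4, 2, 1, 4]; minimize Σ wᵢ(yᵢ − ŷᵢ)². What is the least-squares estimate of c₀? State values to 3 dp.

From the data, Σwᵢ·x·x = 518, Σwᵢ·x = 54, Σwᵢ·1 = 11.
Right-hand side: Σwᵢ·x·y = 408, Σwᵢ·y = 39.
Normal equations: [[518, 54]; [54, 11]]·[c₁, c₀]ᵀ = [408, 39]ᵀ.
Eliminating c₀: 11·(row 1) − 54·(row 2) gives 2782·c₁ = 11·408 − 54·39 = 2382, so c₁ = 1191/1391.
Then c₀ = (39 − 54·(1191/1391))/11 = -915/1391.

c₀ = -0.658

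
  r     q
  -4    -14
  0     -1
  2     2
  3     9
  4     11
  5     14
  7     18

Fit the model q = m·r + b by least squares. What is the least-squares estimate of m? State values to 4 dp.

Forming MᵀM = [[119, 17]; [17, 7]] and Mᵀq = [327, 39]ᵀ gives MᵀM·[m, b]ᵀ = Mᵀq.
Eliminating b: 7·(row 1) − 17·(row 2) gives 544·m = 7·327 − 17·39 = 1626, so m = 813/272.
Then b = (39 − 17·(813/272))/7 = -27/16.

m = 2.9890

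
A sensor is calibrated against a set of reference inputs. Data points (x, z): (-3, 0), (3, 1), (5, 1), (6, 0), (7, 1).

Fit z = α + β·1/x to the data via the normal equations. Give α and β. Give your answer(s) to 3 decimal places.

α = 0.454, β = 1.433

The normal equations are: 5·α + (107/210)·β = 3;  (107/210)·α + (1521/4900)·β = 71/105.
Δ = 5·(1521/4900) − (107/210)² = 14249/11025.
α = (3·(1521/4900) − (107/210)·(71/105))/(14249/11025) = 25873/56996; β = (5·(71/105) − (107/210)·3)/(14249/11025) = 40845/28498.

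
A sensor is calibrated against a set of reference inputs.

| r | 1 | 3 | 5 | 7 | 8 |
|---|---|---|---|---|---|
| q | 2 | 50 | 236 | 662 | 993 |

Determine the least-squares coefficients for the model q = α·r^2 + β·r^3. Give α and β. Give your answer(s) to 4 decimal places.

α = -0.5949, β = 2.0140

Compute the Gram sums: Σr^2·r^2 = 7204, Σr^2·r^3 = 52944, Σr^3·r^3 = 396148.
For Xᵀq: Σr^2·q = 102342, Σr^3·q = 766334.
Determinant 7204·396148 − 52944² = 50783056.
α = (102342·396148 − 52944·766334)/50783056 = -3776085/6347882; β = (7204·766334 − 52944·102342)/50783056 = 12784411/6347882.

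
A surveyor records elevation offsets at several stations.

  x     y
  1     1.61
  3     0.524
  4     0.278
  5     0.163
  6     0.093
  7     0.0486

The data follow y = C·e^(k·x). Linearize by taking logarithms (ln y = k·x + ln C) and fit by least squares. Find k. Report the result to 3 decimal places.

k = -0.580

Let Y = ln y. Fitting Y = k·x + ln C by least squares:
Over the data: Σx = 26.0000, Σ(x)² = 136.0000, Σln y = -8.6635, Σx·ln y = -51.0730.
Normal system: [[136.0000, 26.0000]; [26.0000, 6]]·[k, ln C]ᵀ = [-51.0730, -8.6635]ᵀ.
Δ = 136.0000·6 − (26.0000)² = 140.0000; k = (-51.0730·6 − 26.0000·-8.6635)/140.0000 = -0.57991, ln C = (136.0000·-8.6635 − 26.0000·-51.0730)/140.0000 = 1.06905.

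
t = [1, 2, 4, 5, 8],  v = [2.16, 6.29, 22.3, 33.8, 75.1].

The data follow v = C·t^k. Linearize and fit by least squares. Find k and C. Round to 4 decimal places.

Let Y = ln v. Fitting Y = k·ln t + ln C by least squares:
XᵀX = [[9.3166, 5.7683]; [5.7683, 5]], rhs = [20.2252, 13.5529]ᵀ  (here Σln t = 5.7683, Σ(ln t)² = 9.3166, Σln v = 13.5529, Σln t·ln v = 20.2252).
Slope k = (n·Σln t·ln v − Σln t·Σln v)/(n·Σ(ln t)² − (Σln t)²) = (5·20.2252 − 5.7683·13.5529)/13.3096 = 1.72420; ln C = (Σln v − k·Σln t)/n = 0.72144, so C = exp(0.72144) = 2.05739.

k = 1.7242, C = 2.0574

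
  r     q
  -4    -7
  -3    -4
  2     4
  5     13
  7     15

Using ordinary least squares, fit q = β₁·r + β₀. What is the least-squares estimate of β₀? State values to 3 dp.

AᵀA·[β₁, β₀]ᵀ = Aᵀq reads: 103·β₁ + 7·β₀ = 218;  7·β₁ + 5·β₀ = 21.
det = 103·5 − 7² = 466.
β₁ = (218·5 − 7·21)/466 = 943/466; β₀ = (103·21 − 7·218)/466 = 637/466.

β₀ = 1.367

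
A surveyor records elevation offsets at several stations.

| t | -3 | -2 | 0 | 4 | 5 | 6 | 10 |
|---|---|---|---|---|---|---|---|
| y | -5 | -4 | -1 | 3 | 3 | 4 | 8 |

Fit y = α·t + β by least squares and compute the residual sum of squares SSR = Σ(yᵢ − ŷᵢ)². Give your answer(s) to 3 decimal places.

SSR = 1.406

Normal-equation sums: Σt·t = 190, Σt = 20, Σ1 = 7.
And Σt·y = 154, Σy = 8.
det = 190·7 − 20² = 930.
α = (154·7 − 20·8)/930 = 153/155; β = (190·8 − 20·154)/930 = -52/31.
Residuals: -56/155, -54/155, 21/31, 113/155, -8/31, -38/155, -6/31; SSR = 218/155.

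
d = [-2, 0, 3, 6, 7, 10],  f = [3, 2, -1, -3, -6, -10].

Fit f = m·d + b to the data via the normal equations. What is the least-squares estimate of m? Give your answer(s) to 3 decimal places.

MᵀM·[m, b]ᵀ = Mᵀf reads: 198·m + 24·b = -169;  24·m + 6·b = -15.
Determinant 198·6 − 24² = 612.
m = ((-169)·6 − 24·(-15))/612 = -109/102; b = (198·(-15) − 24·(-169))/612 = 181/102.

m = -1.069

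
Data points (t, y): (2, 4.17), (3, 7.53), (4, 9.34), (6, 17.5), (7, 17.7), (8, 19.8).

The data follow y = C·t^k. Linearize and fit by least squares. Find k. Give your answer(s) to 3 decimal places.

Let Y = ln y. Fitting Y = k·ln t + ln C by least squares:
Sums: Σln t = 8.9952, Σ(ln t)² = 14.9303, Σln y = 14.4026, Σln t·ln y = 23.2338.
Normal system: [[14.9303, 8.9952]; [8.9952, 6]]·[k, ln C]ᵀ = [23.2338, 14.4026]ᵀ.
Slope k = (n·Σln t·ln y − Σln t·Σln y)/(n·Σ(ln t)² − (Σln t)²) = (6·23.2338 − 8.9952·14.4026)/8.6686 = 1.13619; ln C = (Σln y − k·Σln t)/n = 0.69705.

k = 1.136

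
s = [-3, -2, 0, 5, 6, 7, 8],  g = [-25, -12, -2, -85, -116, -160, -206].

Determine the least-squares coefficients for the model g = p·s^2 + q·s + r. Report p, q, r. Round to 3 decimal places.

Compute the Gram sums: Σs^2·s^2 = 8515, Σs^2·s = 1161, Σs^2 = 187, Σs·s = 187, Σs = 21, Σ1 = 7.
And Σs^2·g = -27598, Σs·g = -3790, Σg = -606.
So MᵀM·[p, q, r]ᵀ = Mᵀg: [[8515, 1161, 187]; [1161, 187, 21]; [187, 21, 7]]·[p, q, r]ᵀ = [-27598, -3790, -606]ᵀ.
Solving the 3×3 system (Gaussian elimination) gives p = -101296/33429, q = -13829/11143, r = -63485/33429.

p = -3.030, q = -1.241, r = -1.899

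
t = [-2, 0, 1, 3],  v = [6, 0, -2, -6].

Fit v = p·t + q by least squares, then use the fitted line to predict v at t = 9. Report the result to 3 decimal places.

Compute the Gram sums: Σt·t = 14, Σt = 2, Σ1 = 4.
Moment sums: Σt·v = -32, Σv = -2.
So XᵀX·[p, q]ᵀ = Xᵀv: [[14, 2]; [2, 4]]·[p, q]ᵀ = [-32, -2]ᵀ.
Eliminating q: 4·(row 1) − 2·(row 2) gives 52·p = 4·(-32) − 2·(-2) = -124, so p = -31/13.
Then q = ((-2) − 2·(-31/13))/4 = 9/13.
At t = 9: v̂ = (-31/13)·(9) + (9/13)·(1) = -270/13.

v̂ = -20.769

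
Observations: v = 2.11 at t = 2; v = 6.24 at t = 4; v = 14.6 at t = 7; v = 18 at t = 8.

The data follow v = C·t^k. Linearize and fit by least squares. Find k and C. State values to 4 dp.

With ln vᵢ as the transformed response and ln tᵢ as the regressor:
AᵀA = [[10.5129, 6.1048]; [6.1048, 4]], rhs = [14.2832, 8.1491]ᵀ  (here Σln t = 6.1048, Σ(ln t)² = 10.5129, Σln v = 8.1491, Σln t·ln v = 14.2832).
Slope k = (n·Σln t·ln v − Σln t·Σln v)/(n·Σ(ln t)² − (Σln t)²) = (4·14.2832 − 6.1048·8.1491)/4.7831 = 1.54388; ln C = (Σln v − k·Σln t)/n = -0.31900, so C = exp(-0.31900) = 0.72688.

k = 1.5439, C = 0.7269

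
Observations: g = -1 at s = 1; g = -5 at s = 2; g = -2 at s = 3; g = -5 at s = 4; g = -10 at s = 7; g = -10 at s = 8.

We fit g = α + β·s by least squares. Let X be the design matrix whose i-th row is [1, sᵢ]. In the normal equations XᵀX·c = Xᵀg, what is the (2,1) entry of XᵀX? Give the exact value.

25

Row 2 ↔ basis s, column 1 ↔ basis 1, so (XᵀX)_{2,1} = Σᵢ s = (1)·(1) + (2)·(1) + (3)·(1) + (4)·(1) + (7)·(1) + (8)·(1) = 25.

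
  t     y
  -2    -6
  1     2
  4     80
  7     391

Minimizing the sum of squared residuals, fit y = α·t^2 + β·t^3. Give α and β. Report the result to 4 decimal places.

α = 0.8736, β = 1.0158

Forming AᵀA = [[2674, 17800]; [17800, 121810]] and Aᵀy = [20417, 139283]ᵀ gives AᵀA·[α, β]ᵀ = Aᵀy.
Δ = 2674·121810 − 17800² = 8879940.
α = (20417·121810 − 17800·139283)/8879940 = 86193/98666; β = (2674·139283 − 17800·20417)/8879940 = 501119/493330.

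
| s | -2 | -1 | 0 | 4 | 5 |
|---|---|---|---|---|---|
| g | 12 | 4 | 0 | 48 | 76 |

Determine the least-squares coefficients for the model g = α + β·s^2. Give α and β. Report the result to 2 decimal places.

The normal equations are: 5·α + 46·β = 140;  46·α + 898·β = 2720.
(Σ1 = 5, Σs^2 = 46, Σs^2·s^2 = 898, Σg = 140, Σs^2·g = 2720.)
Eliminating β: 898·(row 1) − 46·(row 2) gives 2374·α = 898·140 − 46·2720 = 600, so α = 300/1187.
Then β = (2720 − 46·(300/1187))/898 = 3580/1187.

α = 0.25, β = 3.02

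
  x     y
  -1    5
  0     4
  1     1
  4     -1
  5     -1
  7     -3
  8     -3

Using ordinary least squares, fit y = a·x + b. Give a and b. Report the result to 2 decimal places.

a = -0.88, b = 3.30

Normal-equation sums: Σx·x = 156, Σx = 24, Σ1 = 7.
Moment sums: Σx·y = -58, Σy = 2.
So MᵀM·[a, b]ᵀ = Mᵀy: [[156, 24]; [24, 7]]·[a, b]ᵀ = [-58, 2]ᵀ.
Δ = 156·7 − 24² = 516.
a = ((-58)·7 − 24·2)/516 = -227/258; b = (156·2 − 24·(-58))/516 = 142/43.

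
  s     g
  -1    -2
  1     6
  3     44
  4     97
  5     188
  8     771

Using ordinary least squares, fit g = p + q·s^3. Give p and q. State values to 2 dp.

Setting ∂/∂p … = 0 gives: 6·p + 728·q = 1104;  728·p + 282596·q = 425656.
Eliminating q: 282596·(row 1) − 728·(row 2) gives 1165592·p = 282596·1104 − 728·425656 = 2108416, so p = 263552/145699.
Then q = (425656 − 728·(263552/145699))/282596 = 218778/145699.

p = 1.81, q = 1.50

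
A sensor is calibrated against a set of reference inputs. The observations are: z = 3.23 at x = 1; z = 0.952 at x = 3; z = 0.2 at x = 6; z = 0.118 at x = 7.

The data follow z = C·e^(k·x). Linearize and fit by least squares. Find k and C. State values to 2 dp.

With ln zᵢ as the transformed response and xᵢ as the regressor:
AᵀA = [[95.0000, 17.0000]; [17.0000, 4]], rhs = [-23.5912, -2.6232]ᵀ  (here Σx = 17.0000, Σ(x)² = 95.0000, Σln z = -2.6232, Σx·ln z = -23.5912).
Δ = 95.0000·4 − (17.0000)² = 91.0000; k = (-23.5912·4 − 17.0000·-2.6232)/91.0000 = -0.54692, ln C = (95.0000·-2.6232 − 17.0000·-23.5912)/91.0000 = 1.66863, so C = exp(1.66863) = 5.30488.

k = -0.55, C = 5.30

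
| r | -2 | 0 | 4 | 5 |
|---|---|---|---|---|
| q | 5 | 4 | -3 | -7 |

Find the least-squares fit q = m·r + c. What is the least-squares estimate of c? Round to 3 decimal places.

c = 2.702

Entries of AᵀA: Σr·r = 45, Σr = 7, Σ1 = 4.
Moment sums: Σr·q = -57, Σq = -1.
Determinant 45·4 − 7² = 131.
m = ((-57)·4 − 7·(-1))/131 = -221/131; c = (45·(-1) − 7·(-57))/131 = 354/131.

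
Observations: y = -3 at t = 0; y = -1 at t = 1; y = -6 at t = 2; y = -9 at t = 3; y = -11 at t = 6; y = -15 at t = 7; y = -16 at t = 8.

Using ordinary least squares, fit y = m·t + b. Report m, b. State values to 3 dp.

m = -1.762, b = -1.917

With design matrix M, MᵀM = [[163, 27]; [27, 7]] and Mᵀy = [-339, -61]ᵀ.
det = 163·7 − 27² = 412.
m = ((-339)·7 − 27·(-61))/412 = -363/206; b = (163·(-61) − 27·(-339))/412 = -395/206.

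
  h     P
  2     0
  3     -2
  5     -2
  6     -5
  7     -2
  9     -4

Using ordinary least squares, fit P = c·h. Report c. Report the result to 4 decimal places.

Compute the Gram sums: Σh·h = 204.
For MᵀP: Σh·P = -96.
Normal equations: [[204]]·[c]ᵀ = [-96]ᵀ.
c = (-96)/204 = -0.470588.

c = -0.4706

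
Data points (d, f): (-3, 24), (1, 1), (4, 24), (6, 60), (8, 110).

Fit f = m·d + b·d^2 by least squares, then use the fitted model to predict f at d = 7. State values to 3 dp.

From the data, Σd·d = 126, Σd·d^2 = 766, Σd^2·d^2 = 5730.
For Mᵀf: Σd·f = 1265, Σd^2·f = 9801.
Normal equations: [[126, 766]; [766, 5730]]·[m, b]ᵀ = [1265, 9801]ᵀ.
Δ = 126·5730 − 766² = 135224.
m = (1265·5730 − 766·9801)/135224 = -64779/33806; b = (126·9801 − 766·1265)/135224 = 33242/16903.
At d = 7: f̂ = (-64779/33806)·(7) + (33242/16903)·(49) = 2804263/33806.

f̂ = 82.952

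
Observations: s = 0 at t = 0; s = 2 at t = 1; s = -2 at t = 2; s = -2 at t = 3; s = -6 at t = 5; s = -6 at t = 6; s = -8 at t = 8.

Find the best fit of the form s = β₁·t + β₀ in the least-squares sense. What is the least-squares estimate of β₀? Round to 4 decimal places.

β₀ = 1.1264

Forming MᵀM = [[139, 25]; [25, 7]] and Mᵀs = [-138, -22]ᵀ gives MᵀM·[β₁, β₀]ᵀ = Mᵀs.
Determinant 139·7 − 25² = 348.
β₁ = ((-138)·7 − 25·(-22))/348 = -104/87; β₀ = (139·(-22) − 25·(-138))/348 = 98/87.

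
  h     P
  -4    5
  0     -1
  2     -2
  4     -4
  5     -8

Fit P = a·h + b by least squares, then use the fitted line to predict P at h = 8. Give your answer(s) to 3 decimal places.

The normal equations are: 61·a + 7·b = -80;  7·a + 5·b = -10.
det = 61·5 − 7² = 256.
a = ((-80)·5 − 7·(-10))/256 = -165/128; b = (61·(-10) − 7·(-80))/256 = -25/128.
At h = 8: P̂ = (-165/128)·(8) + (-25/128)·(1) = -1345/128.

P̂ = -10.508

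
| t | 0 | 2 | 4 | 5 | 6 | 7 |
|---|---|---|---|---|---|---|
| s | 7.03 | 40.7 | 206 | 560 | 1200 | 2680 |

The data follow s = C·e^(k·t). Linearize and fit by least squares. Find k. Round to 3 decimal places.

Taking logs, ln s = k·t + ln C, so regress ln s on t.
Σt = 24.0000, Σ(t)² = 130.0000, Σln s = 32.2959, Σt·ln s = 158.1591.
Normal system: [[130.0000, 24.0000]; [24.0000, 6]]·[k, ln C]ᵀ = [158.1591, 32.2959]ᵀ.
Δ = 130.0000·6 − (24.0000)² = 204.0000; k = (158.1591·6 − 24.0000·32.2959)/204.0000 = 0.85222, ln C = (130.0000·32.2959 − 24.0000·158.1591)/204.0000 = 1.97375.

k = 0.852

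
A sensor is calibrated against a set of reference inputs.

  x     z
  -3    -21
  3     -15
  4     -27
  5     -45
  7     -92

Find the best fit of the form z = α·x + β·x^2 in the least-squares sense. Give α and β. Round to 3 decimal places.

Forming MᵀM = [[108, 532]; [532, 3444]] and Mᵀz = [-959, -6389]ᵀ gives MᵀM·[α, β]ᵀ = Mᵀz.
Eliminating β: 3444·(row 1) − 532·(row 2) gives 88928·α = 3444·(-959) − 532·(-6389) = 96152, so α = 1717/1588.
Then β = ((-6389) − 532·(1717/1588))/3444 = -11239/5558.

α = 1.081, β = -2.022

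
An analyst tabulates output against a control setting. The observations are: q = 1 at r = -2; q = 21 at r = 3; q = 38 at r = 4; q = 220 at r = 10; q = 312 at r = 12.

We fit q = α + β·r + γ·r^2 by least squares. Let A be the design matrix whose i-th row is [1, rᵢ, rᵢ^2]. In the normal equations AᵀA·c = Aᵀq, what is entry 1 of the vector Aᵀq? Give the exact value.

592

Entry 1 ↔ basis 1, so (Aᵀq)_{1} = Σᵢ qᵢ = (1)·(1) + (1)·(21) + (1)·(38) + (1)·(220) + (1)·(312) = 592.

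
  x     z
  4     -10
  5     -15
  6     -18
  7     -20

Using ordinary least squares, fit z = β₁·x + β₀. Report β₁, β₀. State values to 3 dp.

From the data, Σx·x = 126, Σx = 22, Σ1 = 4.
Right-hand side: Σx·z = -363, Σz = -63.
MᵀM·[β₁, β₀]ᵀ = Mᵀz becomes [[126, 22]; [22, 4]]·[β₁, β₀]ᵀ = [-363, -63]ᵀ.
Δ = 126·4 − 22² = 20.
β₁ = ((-363)·4 − 22·(-63))/20 = -33/10; β₀ = (126·(-63) − 22·(-363))/20 = 12/5.

β₁ = -3.300, β₀ = 2.400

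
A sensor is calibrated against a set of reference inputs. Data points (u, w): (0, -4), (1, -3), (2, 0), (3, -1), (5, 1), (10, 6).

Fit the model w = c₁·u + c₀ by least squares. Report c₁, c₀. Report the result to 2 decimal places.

c₁ = 0.95, c₀ = -3.51

Sums needed: Σu·u = 139, Σu = 21, Σ1 = 6.
Right-hand side: Σu·w = 59, Σw = -1.
MᵀM·[c₁, c₀]ᵀ = Mᵀw becomes [[139, 21]; [21, 6]]·[c₁, c₀]ᵀ = [59, -1]ᵀ.
det = 139·6 − 21² = 393.
c₁ = (59·6 − 21·(-1))/393 = 125/131; c₀ = (139·(-1) − 21·59)/393 = -1378/393.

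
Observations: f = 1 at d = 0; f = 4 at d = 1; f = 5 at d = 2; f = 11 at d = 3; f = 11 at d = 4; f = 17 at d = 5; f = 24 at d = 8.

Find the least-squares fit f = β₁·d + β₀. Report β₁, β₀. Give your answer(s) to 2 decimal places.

β₁ = 2.95, β₀ = 0.73

Setting ∂/∂β₁ … = 0 gives: 119·β₁ + 23·β₀ = 368;  23·β₁ + 7·β₀ = 73.
det = 119·7 − 23² = 304.
β₁ = (368·7 − 23·73)/304 = 897/304; β₀ = (119·73 − 23·368)/304 = 223/304.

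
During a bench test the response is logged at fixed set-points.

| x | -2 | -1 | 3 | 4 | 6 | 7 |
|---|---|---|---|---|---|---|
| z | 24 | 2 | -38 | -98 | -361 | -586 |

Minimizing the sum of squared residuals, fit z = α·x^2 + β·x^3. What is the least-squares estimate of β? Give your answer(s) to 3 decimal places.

Sums needed: Σx^2·x^2 = 4051, Σx^2·x^3 = 25817, Σx^3·x^3 = 169195.
Moment sums: Σx^2·z = -43522, Σx^3·z = -286466.
Eliminating β: 169195·(row 1) − 25817·(row 2) gives 18891456·α = 169195·(-43522) − 25817·(-286466) = 31987932, so α = 2665661/1574288.
Then β = ((-286466) − 25817·(2665661/1574288))/169195 = -3072191/1574288.

β = -1.951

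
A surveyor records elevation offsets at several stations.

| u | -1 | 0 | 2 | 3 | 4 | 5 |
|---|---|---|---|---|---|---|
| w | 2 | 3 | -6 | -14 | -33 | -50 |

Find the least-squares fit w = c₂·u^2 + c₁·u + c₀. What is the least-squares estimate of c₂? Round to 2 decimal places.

Compute the Gram sums: Σu^2·u^2 = 979, Σu^2·u = 223, Σu^2 = 55, Σu·u = 55, Σu = 13, Σ1 = 6.
For Aᵀw: Σu^2·w = -1926, Σu·w = -438, Σw = -98.
So AᵀA·[c₂, c₁, c₀]ᵀ = Aᵀw: [[979, 223, 55]; [223, 55, 13]; [55, 13, 6]]·[c₂, c₁, c₀]ᵀ = [-1926, -438, -98]ᵀ.
Inverting the 3×3 Gram matrix, [c₂, c₁, c₀]ᵀ = [-74/35, -8/35, 124/35]ᵀ.

c₂ = -2.11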